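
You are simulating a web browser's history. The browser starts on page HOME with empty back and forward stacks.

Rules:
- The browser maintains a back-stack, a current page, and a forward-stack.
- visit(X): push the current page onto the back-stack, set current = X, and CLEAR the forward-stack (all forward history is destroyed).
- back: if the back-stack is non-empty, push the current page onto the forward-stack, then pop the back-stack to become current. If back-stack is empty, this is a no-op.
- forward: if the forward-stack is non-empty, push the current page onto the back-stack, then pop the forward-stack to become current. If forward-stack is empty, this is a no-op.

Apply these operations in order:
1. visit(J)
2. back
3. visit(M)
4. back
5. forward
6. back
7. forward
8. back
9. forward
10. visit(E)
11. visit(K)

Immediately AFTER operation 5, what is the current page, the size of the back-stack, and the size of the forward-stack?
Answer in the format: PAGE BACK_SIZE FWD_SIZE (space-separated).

After 1 (visit(J)): cur=J back=1 fwd=0
After 2 (back): cur=HOME back=0 fwd=1
After 3 (visit(M)): cur=M back=1 fwd=0
After 4 (back): cur=HOME back=0 fwd=1
After 5 (forward): cur=M back=1 fwd=0

M 1 0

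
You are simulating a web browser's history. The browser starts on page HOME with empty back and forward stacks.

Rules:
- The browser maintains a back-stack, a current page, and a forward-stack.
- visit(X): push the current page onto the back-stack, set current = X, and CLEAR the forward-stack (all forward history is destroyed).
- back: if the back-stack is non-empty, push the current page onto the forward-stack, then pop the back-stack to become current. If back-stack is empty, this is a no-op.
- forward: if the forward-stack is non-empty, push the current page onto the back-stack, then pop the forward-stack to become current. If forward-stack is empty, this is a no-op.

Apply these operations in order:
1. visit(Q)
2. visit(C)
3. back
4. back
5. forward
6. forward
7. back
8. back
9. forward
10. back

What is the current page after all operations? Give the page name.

After 1 (visit(Q)): cur=Q back=1 fwd=0
After 2 (visit(C)): cur=C back=2 fwd=0
After 3 (back): cur=Q back=1 fwd=1
After 4 (back): cur=HOME back=0 fwd=2
After 5 (forward): cur=Q back=1 fwd=1
After 6 (forward): cur=C back=2 fwd=0
After 7 (back): cur=Q back=1 fwd=1
After 8 (back): cur=HOME back=0 fwd=2
After 9 (forward): cur=Q back=1 fwd=1
After 10 (back): cur=HOME back=0 fwd=2

Answer: HOME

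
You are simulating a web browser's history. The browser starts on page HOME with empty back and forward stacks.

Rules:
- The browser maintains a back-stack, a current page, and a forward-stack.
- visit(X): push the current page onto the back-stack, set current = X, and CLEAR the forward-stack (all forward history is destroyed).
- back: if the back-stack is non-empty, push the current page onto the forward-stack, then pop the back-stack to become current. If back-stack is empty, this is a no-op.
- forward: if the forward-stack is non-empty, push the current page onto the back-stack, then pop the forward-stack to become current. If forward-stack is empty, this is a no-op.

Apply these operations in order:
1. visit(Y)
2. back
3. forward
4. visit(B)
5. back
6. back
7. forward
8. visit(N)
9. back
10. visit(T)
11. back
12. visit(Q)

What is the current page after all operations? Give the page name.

After 1 (visit(Y)): cur=Y back=1 fwd=0
After 2 (back): cur=HOME back=0 fwd=1
After 3 (forward): cur=Y back=1 fwd=0
After 4 (visit(B)): cur=B back=2 fwd=0
After 5 (back): cur=Y back=1 fwd=1
After 6 (back): cur=HOME back=0 fwd=2
After 7 (forward): cur=Y back=1 fwd=1
After 8 (visit(N)): cur=N back=2 fwd=0
After 9 (back): cur=Y back=1 fwd=1
After 10 (visit(T)): cur=T back=2 fwd=0
After 11 (back): cur=Y back=1 fwd=1
After 12 (visit(Q)): cur=Q back=2 fwd=0

Answer: Q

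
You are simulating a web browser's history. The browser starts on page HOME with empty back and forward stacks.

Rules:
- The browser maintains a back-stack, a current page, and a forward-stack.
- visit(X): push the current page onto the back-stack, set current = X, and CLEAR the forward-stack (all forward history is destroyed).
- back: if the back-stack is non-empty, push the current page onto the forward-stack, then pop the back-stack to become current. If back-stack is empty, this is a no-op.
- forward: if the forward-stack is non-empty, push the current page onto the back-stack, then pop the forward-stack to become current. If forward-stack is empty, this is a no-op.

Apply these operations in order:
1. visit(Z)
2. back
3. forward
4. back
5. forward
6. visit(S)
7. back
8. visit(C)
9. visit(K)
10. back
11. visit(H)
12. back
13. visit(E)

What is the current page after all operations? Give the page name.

After 1 (visit(Z)): cur=Z back=1 fwd=0
After 2 (back): cur=HOME back=0 fwd=1
After 3 (forward): cur=Z back=1 fwd=0
After 4 (back): cur=HOME back=0 fwd=1
After 5 (forward): cur=Z back=1 fwd=0
After 6 (visit(S)): cur=S back=2 fwd=0
After 7 (back): cur=Z back=1 fwd=1
After 8 (visit(C)): cur=C back=2 fwd=0
After 9 (visit(K)): cur=K back=3 fwd=0
After 10 (back): cur=C back=2 fwd=1
After 11 (visit(H)): cur=H back=3 fwd=0
After 12 (back): cur=C back=2 fwd=1
After 13 (visit(E)): cur=E back=3 fwd=0

Answer: E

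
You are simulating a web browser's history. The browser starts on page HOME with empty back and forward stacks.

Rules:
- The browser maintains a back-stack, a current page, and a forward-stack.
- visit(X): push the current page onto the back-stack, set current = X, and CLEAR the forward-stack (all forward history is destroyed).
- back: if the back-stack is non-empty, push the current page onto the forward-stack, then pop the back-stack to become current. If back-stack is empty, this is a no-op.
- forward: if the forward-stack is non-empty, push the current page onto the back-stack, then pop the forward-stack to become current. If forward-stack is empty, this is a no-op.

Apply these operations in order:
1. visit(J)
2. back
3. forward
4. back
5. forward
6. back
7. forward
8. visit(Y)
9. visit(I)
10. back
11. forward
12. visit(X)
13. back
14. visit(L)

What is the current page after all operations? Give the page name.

Answer: L

Derivation:
After 1 (visit(J)): cur=J back=1 fwd=0
After 2 (back): cur=HOME back=0 fwd=1
After 3 (forward): cur=J back=1 fwd=0
After 4 (back): cur=HOME back=0 fwd=1
After 5 (forward): cur=J back=1 fwd=0
After 6 (back): cur=HOME back=0 fwd=1
After 7 (forward): cur=J back=1 fwd=0
After 8 (visit(Y)): cur=Y back=2 fwd=0
After 9 (visit(I)): cur=I back=3 fwd=0
After 10 (back): cur=Y back=2 fwd=1
After 11 (forward): cur=I back=3 fwd=0
After 12 (visit(X)): cur=X back=4 fwd=0
After 13 (back): cur=I back=3 fwd=1
After 14 (visit(L)): cur=L back=4 fwd=0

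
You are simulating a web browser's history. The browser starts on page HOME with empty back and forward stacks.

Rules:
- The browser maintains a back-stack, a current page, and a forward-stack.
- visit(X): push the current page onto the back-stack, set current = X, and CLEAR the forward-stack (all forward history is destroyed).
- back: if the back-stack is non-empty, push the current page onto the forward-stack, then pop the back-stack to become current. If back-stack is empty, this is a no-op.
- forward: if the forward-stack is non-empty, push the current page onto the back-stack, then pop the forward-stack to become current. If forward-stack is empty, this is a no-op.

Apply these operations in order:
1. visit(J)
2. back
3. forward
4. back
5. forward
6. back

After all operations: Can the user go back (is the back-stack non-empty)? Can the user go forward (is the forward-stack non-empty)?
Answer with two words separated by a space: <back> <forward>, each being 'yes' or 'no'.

After 1 (visit(J)): cur=J back=1 fwd=0
After 2 (back): cur=HOME back=0 fwd=1
After 3 (forward): cur=J back=1 fwd=0
After 4 (back): cur=HOME back=0 fwd=1
After 5 (forward): cur=J back=1 fwd=0
After 6 (back): cur=HOME back=0 fwd=1

Answer: no yes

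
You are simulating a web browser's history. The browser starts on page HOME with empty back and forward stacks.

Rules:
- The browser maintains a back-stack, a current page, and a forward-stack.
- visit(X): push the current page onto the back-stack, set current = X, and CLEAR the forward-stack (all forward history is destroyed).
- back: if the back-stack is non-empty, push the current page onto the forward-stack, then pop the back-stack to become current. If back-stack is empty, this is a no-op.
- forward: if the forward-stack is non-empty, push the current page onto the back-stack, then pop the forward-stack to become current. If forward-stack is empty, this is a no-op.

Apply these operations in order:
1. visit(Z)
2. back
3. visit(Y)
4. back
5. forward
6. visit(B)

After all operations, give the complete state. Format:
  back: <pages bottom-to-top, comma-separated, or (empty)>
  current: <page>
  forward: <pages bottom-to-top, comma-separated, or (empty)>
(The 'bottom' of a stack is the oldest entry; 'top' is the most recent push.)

Answer: back: HOME,Y
current: B
forward: (empty)

Derivation:
After 1 (visit(Z)): cur=Z back=1 fwd=0
After 2 (back): cur=HOME back=0 fwd=1
After 3 (visit(Y)): cur=Y back=1 fwd=0
After 4 (back): cur=HOME back=0 fwd=1
After 5 (forward): cur=Y back=1 fwd=0
After 6 (visit(B)): cur=B back=2 fwd=0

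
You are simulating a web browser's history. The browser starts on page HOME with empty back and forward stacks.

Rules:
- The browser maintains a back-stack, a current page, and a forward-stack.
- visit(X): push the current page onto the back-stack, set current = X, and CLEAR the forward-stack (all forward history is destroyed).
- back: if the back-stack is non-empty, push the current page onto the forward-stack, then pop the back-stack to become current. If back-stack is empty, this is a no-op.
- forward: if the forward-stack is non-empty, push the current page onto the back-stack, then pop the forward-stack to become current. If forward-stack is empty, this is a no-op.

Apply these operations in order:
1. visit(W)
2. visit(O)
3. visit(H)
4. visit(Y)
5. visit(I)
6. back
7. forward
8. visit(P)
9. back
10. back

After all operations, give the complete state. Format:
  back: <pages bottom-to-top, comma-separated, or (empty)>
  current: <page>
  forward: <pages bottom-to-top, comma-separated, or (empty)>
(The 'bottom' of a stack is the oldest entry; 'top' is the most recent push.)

Answer: back: HOME,W,O,H
current: Y
forward: P,I

Derivation:
After 1 (visit(W)): cur=W back=1 fwd=0
After 2 (visit(O)): cur=O back=2 fwd=0
After 3 (visit(H)): cur=H back=3 fwd=0
After 4 (visit(Y)): cur=Y back=4 fwd=0
After 5 (visit(I)): cur=I back=5 fwd=0
After 6 (back): cur=Y back=4 fwd=1
After 7 (forward): cur=I back=5 fwd=0
After 8 (visit(P)): cur=P back=6 fwd=0
After 9 (back): cur=I back=5 fwd=1
After 10 (back): cur=Y back=4 fwd=2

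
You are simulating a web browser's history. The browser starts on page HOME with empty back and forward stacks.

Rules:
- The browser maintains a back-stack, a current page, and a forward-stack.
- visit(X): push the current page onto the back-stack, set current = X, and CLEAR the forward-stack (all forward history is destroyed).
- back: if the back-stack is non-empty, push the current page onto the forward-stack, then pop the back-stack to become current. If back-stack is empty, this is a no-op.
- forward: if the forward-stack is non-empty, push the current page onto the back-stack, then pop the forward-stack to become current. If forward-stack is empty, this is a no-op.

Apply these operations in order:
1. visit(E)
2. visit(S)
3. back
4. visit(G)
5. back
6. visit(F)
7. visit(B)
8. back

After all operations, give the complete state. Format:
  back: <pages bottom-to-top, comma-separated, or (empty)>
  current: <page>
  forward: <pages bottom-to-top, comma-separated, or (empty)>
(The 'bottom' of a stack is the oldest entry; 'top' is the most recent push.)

Answer: back: HOME,E
current: F
forward: B

Derivation:
After 1 (visit(E)): cur=E back=1 fwd=0
After 2 (visit(S)): cur=S back=2 fwd=0
After 3 (back): cur=E back=1 fwd=1
After 4 (visit(G)): cur=G back=2 fwd=0
After 5 (back): cur=E back=1 fwd=1
After 6 (visit(F)): cur=F back=2 fwd=0
After 7 (visit(B)): cur=B back=3 fwd=0
After 8 (back): cur=F back=2 fwd=1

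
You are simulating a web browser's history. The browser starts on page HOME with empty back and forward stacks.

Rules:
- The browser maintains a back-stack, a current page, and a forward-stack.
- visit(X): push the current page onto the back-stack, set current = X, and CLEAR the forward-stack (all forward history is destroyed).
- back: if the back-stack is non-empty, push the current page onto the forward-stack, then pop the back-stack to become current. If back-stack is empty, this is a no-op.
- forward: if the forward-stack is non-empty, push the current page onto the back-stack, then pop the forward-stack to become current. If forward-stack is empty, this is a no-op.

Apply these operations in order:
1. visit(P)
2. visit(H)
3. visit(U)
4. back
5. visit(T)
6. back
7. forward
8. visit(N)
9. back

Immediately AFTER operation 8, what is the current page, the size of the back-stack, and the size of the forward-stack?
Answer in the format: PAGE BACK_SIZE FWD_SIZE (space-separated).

After 1 (visit(P)): cur=P back=1 fwd=0
After 2 (visit(H)): cur=H back=2 fwd=0
After 3 (visit(U)): cur=U back=3 fwd=0
After 4 (back): cur=H back=2 fwd=1
After 5 (visit(T)): cur=T back=3 fwd=0
After 6 (back): cur=H back=2 fwd=1
After 7 (forward): cur=T back=3 fwd=0
After 8 (visit(N)): cur=N back=4 fwd=0

N 4 0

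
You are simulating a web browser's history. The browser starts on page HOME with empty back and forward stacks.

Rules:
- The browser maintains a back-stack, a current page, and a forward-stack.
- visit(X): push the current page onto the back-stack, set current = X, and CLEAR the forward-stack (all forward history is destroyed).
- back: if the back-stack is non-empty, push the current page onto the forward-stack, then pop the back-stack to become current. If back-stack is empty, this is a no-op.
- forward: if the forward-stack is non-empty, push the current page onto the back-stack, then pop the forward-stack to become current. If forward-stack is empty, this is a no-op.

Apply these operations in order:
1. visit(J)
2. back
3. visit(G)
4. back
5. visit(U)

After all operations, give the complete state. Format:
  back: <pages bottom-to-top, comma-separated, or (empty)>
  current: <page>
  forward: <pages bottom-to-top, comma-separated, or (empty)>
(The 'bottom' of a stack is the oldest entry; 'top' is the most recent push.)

Answer: back: HOME
current: U
forward: (empty)

Derivation:
After 1 (visit(J)): cur=J back=1 fwd=0
After 2 (back): cur=HOME back=0 fwd=1
After 3 (visit(G)): cur=G back=1 fwd=0
After 4 (back): cur=HOME back=0 fwd=1
After 5 (visit(U)): cur=U back=1 fwd=0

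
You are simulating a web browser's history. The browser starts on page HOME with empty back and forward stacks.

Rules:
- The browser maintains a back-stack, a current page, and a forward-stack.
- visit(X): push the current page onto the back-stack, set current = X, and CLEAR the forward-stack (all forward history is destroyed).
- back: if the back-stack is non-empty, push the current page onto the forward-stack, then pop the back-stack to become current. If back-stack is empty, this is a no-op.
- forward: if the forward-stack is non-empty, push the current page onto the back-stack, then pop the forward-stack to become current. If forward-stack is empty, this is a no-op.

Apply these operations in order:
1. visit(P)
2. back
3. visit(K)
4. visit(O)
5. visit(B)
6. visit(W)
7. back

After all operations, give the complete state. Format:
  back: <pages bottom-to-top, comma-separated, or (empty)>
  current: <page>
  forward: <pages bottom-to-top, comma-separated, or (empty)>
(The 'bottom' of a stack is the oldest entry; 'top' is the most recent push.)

Answer: back: HOME,K,O
current: B
forward: W

Derivation:
After 1 (visit(P)): cur=P back=1 fwd=0
After 2 (back): cur=HOME back=0 fwd=1
After 3 (visit(K)): cur=K back=1 fwd=0
After 4 (visit(O)): cur=O back=2 fwd=0
After 5 (visit(B)): cur=B back=3 fwd=0
After 6 (visit(W)): cur=W back=4 fwd=0
After 7 (back): cur=B back=3 fwd=1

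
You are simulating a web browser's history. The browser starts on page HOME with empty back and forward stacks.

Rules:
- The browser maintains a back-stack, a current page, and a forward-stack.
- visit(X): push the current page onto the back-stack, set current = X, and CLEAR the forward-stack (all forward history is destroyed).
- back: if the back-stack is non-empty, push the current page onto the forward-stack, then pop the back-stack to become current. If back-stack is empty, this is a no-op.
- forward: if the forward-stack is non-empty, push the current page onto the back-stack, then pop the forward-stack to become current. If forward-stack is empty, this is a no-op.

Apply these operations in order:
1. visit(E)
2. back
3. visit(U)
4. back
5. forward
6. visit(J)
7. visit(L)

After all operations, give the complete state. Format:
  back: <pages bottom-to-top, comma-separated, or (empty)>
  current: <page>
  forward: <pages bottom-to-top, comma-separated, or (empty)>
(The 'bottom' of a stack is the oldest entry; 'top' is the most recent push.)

Answer: back: HOME,U,J
current: L
forward: (empty)

Derivation:
After 1 (visit(E)): cur=E back=1 fwd=0
After 2 (back): cur=HOME back=0 fwd=1
After 3 (visit(U)): cur=U back=1 fwd=0
After 4 (back): cur=HOME back=0 fwd=1
After 5 (forward): cur=U back=1 fwd=0
After 6 (visit(J)): cur=J back=2 fwd=0
After 7 (visit(L)): cur=L back=3 fwd=0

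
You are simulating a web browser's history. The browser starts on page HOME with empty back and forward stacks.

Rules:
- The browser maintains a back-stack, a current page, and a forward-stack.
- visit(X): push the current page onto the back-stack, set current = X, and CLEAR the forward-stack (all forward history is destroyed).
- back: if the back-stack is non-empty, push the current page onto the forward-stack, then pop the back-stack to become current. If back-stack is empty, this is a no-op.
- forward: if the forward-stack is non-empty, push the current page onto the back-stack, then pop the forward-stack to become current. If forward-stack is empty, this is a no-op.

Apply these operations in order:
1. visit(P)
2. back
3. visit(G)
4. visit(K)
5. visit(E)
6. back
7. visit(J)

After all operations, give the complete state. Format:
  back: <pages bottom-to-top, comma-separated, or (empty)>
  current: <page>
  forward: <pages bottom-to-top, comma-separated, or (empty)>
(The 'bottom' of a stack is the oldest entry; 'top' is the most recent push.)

After 1 (visit(P)): cur=P back=1 fwd=0
After 2 (back): cur=HOME back=0 fwd=1
After 3 (visit(G)): cur=G back=1 fwd=0
After 4 (visit(K)): cur=K back=2 fwd=0
After 5 (visit(E)): cur=E back=3 fwd=0
After 6 (back): cur=K back=2 fwd=1
After 7 (visit(J)): cur=J back=3 fwd=0

Answer: back: HOME,G,K
current: J
forward: (empty)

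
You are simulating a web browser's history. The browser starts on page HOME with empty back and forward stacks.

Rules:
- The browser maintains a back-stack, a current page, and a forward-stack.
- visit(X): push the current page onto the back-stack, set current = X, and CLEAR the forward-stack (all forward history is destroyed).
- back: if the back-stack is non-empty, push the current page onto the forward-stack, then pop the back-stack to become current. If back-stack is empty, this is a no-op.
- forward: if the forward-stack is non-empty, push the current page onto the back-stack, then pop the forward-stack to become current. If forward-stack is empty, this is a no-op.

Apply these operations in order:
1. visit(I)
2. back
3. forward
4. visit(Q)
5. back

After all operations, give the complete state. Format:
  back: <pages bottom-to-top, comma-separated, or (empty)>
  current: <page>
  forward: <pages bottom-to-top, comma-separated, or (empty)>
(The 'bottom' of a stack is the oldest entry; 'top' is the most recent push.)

Answer: back: HOME
current: I
forward: Q

Derivation:
After 1 (visit(I)): cur=I back=1 fwd=0
After 2 (back): cur=HOME back=0 fwd=1
After 3 (forward): cur=I back=1 fwd=0
After 4 (visit(Q)): cur=Q back=2 fwd=0
After 5 (back): cur=I back=1 fwd=1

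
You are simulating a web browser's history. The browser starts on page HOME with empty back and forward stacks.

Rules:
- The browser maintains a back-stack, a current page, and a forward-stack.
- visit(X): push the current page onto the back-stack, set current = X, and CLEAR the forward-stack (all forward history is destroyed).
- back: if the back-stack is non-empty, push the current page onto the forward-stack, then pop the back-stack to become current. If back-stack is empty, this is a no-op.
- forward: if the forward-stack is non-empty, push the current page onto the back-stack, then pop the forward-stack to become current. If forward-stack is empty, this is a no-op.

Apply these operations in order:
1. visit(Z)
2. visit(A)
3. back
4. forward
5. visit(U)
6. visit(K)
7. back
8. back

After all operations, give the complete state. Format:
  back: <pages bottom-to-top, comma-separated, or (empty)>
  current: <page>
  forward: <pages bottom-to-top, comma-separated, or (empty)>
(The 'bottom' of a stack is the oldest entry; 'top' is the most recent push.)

Answer: back: HOME,Z
current: A
forward: K,U

Derivation:
After 1 (visit(Z)): cur=Z back=1 fwd=0
After 2 (visit(A)): cur=A back=2 fwd=0
After 3 (back): cur=Z back=1 fwd=1
After 4 (forward): cur=A back=2 fwd=0
After 5 (visit(U)): cur=U back=3 fwd=0
After 6 (visit(K)): cur=K back=4 fwd=0
After 7 (back): cur=U back=3 fwd=1
After 8 (back): cur=A back=2 fwd=2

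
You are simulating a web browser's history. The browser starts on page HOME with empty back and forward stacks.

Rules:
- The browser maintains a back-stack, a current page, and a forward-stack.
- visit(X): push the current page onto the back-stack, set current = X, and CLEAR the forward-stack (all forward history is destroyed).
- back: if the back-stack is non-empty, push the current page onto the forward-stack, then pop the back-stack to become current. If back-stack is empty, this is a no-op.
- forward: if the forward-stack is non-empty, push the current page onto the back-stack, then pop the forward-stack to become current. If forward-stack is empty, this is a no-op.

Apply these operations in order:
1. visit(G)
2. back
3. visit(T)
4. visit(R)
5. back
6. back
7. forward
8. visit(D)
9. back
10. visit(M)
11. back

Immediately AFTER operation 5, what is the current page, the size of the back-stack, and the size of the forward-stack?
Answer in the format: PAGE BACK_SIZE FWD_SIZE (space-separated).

After 1 (visit(G)): cur=G back=1 fwd=0
After 2 (back): cur=HOME back=0 fwd=1
After 3 (visit(T)): cur=T back=1 fwd=0
After 4 (visit(R)): cur=R back=2 fwd=0
After 5 (back): cur=T back=1 fwd=1

T 1 1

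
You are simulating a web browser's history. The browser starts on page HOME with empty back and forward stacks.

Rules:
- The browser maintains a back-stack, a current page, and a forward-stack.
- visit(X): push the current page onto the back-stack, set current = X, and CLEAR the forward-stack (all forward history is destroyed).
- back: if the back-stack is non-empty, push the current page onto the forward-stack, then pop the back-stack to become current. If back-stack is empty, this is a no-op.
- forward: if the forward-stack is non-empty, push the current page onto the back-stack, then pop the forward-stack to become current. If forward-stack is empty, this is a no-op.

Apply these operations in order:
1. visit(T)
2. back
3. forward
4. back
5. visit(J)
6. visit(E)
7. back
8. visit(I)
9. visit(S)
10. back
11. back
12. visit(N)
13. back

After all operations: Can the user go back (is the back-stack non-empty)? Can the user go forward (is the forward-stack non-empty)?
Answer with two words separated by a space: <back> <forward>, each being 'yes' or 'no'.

After 1 (visit(T)): cur=T back=1 fwd=0
After 2 (back): cur=HOME back=0 fwd=1
After 3 (forward): cur=T back=1 fwd=0
After 4 (back): cur=HOME back=0 fwd=1
After 5 (visit(J)): cur=J back=1 fwd=0
After 6 (visit(E)): cur=E back=2 fwd=0
After 7 (back): cur=J back=1 fwd=1
After 8 (visit(I)): cur=I back=2 fwd=0
After 9 (visit(S)): cur=S back=3 fwd=0
After 10 (back): cur=I back=2 fwd=1
After 11 (back): cur=J back=1 fwd=2
After 12 (visit(N)): cur=N back=2 fwd=0
After 13 (back): cur=J back=1 fwd=1

Answer: yes yes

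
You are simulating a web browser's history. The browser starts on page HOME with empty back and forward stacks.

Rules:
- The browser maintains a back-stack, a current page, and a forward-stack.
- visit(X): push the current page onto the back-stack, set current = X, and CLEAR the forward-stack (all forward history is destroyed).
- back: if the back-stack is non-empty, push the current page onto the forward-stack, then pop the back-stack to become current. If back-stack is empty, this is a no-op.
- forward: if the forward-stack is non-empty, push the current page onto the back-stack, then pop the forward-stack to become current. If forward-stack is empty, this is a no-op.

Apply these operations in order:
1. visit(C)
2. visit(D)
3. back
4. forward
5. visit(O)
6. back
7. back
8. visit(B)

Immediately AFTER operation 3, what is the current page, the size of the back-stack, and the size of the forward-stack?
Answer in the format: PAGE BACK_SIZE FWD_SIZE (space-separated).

After 1 (visit(C)): cur=C back=1 fwd=0
After 2 (visit(D)): cur=D back=2 fwd=0
After 3 (back): cur=C back=1 fwd=1

C 1 1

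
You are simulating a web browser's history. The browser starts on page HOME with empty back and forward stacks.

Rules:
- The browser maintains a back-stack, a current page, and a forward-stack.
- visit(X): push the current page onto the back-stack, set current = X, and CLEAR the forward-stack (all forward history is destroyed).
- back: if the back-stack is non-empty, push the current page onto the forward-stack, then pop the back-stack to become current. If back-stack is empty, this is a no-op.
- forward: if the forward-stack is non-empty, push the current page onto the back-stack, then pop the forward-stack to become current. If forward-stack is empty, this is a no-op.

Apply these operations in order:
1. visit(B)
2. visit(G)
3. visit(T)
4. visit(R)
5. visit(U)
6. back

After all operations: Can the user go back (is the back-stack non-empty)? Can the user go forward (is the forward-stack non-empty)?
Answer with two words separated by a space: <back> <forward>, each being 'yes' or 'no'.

Answer: yes yes

Derivation:
After 1 (visit(B)): cur=B back=1 fwd=0
After 2 (visit(G)): cur=G back=2 fwd=0
After 3 (visit(T)): cur=T back=3 fwd=0
After 4 (visit(R)): cur=R back=4 fwd=0
After 5 (visit(U)): cur=U back=5 fwd=0
After 6 (back): cur=R back=4 fwd=1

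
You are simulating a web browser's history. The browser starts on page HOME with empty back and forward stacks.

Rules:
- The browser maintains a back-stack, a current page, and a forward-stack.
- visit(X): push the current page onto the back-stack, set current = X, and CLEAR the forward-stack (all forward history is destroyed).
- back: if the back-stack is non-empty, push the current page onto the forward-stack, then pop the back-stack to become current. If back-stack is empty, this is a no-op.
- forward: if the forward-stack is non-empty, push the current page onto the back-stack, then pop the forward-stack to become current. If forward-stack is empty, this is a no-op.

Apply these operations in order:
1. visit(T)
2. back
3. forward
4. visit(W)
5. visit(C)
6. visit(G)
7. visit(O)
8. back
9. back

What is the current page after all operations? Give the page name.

After 1 (visit(T)): cur=T back=1 fwd=0
After 2 (back): cur=HOME back=0 fwd=1
After 3 (forward): cur=T back=1 fwd=0
After 4 (visit(W)): cur=W back=2 fwd=0
After 5 (visit(C)): cur=C back=3 fwd=0
After 6 (visit(G)): cur=G back=4 fwd=0
After 7 (visit(O)): cur=O back=5 fwd=0
After 8 (back): cur=G back=4 fwd=1
After 9 (back): cur=C back=3 fwd=2

Answer: C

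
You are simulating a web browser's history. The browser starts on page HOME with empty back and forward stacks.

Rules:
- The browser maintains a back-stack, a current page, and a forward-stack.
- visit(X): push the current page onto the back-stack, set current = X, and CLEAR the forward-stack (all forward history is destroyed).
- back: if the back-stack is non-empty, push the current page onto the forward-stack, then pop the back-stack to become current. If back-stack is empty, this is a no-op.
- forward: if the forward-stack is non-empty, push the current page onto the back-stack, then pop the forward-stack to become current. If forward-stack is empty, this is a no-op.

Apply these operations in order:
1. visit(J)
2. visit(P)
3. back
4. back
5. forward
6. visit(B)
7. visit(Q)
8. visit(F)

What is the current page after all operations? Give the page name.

After 1 (visit(J)): cur=J back=1 fwd=0
After 2 (visit(P)): cur=P back=2 fwd=0
After 3 (back): cur=J back=1 fwd=1
After 4 (back): cur=HOME back=0 fwd=2
After 5 (forward): cur=J back=1 fwd=1
After 6 (visit(B)): cur=B back=2 fwd=0
After 7 (visit(Q)): cur=Q back=3 fwd=0
After 8 (visit(F)): cur=F back=4 fwd=0

Answer: F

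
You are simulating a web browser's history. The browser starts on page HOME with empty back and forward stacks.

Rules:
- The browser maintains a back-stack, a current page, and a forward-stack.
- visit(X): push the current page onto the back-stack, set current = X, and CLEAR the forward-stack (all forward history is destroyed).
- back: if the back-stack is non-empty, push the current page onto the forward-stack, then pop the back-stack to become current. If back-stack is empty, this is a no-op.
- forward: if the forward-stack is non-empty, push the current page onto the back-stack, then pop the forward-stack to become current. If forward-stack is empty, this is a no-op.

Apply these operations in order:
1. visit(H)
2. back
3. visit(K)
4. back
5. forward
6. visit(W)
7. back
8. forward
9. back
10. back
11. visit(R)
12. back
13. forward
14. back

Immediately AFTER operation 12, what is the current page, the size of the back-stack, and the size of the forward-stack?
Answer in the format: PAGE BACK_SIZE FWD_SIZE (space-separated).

After 1 (visit(H)): cur=H back=1 fwd=0
After 2 (back): cur=HOME back=0 fwd=1
After 3 (visit(K)): cur=K back=1 fwd=0
After 4 (back): cur=HOME back=0 fwd=1
After 5 (forward): cur=K back=1 fwd=0
After 6 (visit(W)): cur=W back=2 fwd=0
After 7 (back): cur=K back=1 fwd=1
After 8 (forward): cur=W back=2 fwd=0
After 9 (back): cur=K back=1 fwd=1
After 10 (back): cur=HOME back=0 fwd=2
After 11 (visit(R)): cur=R back=1 fwd=0
After 12 (back): cur=HOME back=0 fwd=1

HOME 0 1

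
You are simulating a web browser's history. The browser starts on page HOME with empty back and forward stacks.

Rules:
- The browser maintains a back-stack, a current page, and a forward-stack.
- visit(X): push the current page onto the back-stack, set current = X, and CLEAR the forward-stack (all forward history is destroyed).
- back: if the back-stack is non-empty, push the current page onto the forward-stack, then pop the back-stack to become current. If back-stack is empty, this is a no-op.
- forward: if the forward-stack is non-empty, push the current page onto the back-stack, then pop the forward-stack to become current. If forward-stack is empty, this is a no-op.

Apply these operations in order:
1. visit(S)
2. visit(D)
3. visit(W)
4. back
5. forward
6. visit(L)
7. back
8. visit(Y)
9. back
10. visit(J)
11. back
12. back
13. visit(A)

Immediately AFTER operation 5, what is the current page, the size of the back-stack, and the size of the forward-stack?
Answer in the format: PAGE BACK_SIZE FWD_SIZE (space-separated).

After 1 (visit(S)): cur=S back=1 fwd=0
After 2 (visit(D)): cur=D back=2 fwd=0
After 3 (visit(W)): cur=W back=3 fwd=0
After 4 (back): cur=D back=2 fwd=1
After 5 (forward): cur=W back=3 fwd=0

W 3 0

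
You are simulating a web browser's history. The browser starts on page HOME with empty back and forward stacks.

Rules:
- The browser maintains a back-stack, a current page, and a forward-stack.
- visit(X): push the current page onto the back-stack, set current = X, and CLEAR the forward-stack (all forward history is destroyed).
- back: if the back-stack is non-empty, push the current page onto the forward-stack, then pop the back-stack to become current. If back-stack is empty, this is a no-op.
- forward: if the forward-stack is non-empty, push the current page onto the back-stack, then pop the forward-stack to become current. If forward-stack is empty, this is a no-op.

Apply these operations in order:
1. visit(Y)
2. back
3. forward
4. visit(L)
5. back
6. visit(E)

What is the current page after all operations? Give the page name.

Answer: E

Derivation:
After 1 (visit(Y)): cur=Y back=1 fwd=0
After 2 (back): cur=HOME back=0 fwd=1
After 3 (forward): cur=Y back=1 fwd=0
After 4 (visit(L)): cur=L back=2 fwd=0
After 5 (back): cur=Y back=1 fwd=1
After 6 (visit(E)): cur=E back=2 fwd=0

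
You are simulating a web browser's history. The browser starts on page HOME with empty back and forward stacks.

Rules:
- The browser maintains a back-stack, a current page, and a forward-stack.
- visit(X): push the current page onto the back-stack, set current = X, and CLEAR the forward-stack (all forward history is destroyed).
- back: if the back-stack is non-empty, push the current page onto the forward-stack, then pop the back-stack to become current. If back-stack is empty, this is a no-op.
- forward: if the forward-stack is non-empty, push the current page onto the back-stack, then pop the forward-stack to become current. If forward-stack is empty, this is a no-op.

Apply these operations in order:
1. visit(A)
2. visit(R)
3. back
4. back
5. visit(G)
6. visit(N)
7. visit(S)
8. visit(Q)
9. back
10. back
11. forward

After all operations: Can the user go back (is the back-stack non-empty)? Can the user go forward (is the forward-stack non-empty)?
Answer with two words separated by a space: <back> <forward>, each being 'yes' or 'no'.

Answer: yes yes

Derivation:
After 1 (visit(A)): cur=A back=1 fwd=0
After 2 (visit(R)): cur=R back=2 fwd=0
After 3 (back): cur=A back=1 fwd=1
After 4 (back): cur=HOME back=0 fwd=2
After 5 (visit(G)): cur=G back=1 fwd=0
After 6 (visit(N)): cur=N back=2 fwd=0
After 7 (visit(S)): cur=S back=3 fwd=0
After 8 (visit(Q)): cur=Q back=4 fwd=0
After 9 (back): cur=S back=3 fwd=1
After 10 (back): cur=N back=2 fwd=2
After 11 (forward): cur=S back=3 fwd=1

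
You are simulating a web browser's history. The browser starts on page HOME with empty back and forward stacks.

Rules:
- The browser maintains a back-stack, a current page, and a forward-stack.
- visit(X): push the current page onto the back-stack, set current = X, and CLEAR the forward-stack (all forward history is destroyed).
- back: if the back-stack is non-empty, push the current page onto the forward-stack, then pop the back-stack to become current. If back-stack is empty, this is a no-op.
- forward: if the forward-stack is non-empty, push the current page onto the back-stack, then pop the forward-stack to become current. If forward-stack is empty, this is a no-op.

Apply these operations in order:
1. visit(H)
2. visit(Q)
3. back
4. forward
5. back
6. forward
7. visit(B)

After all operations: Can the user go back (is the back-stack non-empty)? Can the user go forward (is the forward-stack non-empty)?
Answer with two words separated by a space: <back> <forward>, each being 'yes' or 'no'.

Answer: yes no

Derivation:
After 1 (visit(H)): cur=H back=1 fwd=0
After 2 (visit(Q)): cur=Q back=2 fwd=0
After 3 (back): cur=H back=1 fwd=1
After 4 (forward): cur=Q back=2 fwd=0
After 5 (back): cur=H back=1 fwd=1
After 6 (forward): cur=Q back=2 fwd=0
After 7 (visit(B)): cur=B back=3 fwd=0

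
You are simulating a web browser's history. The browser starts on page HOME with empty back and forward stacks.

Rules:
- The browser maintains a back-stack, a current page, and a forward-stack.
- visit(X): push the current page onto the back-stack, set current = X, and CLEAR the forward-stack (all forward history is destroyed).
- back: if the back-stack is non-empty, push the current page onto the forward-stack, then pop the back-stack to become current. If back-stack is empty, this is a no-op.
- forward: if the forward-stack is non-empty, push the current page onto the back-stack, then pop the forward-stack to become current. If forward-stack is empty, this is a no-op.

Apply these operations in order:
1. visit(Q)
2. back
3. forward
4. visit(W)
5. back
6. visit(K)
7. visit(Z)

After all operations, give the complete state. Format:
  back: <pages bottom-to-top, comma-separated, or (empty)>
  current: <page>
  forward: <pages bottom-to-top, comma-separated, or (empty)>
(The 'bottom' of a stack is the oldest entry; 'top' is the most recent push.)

After 1 (visit(Q)): cur=Q back=1 fwd=0
After 2 (back): cur=HOME back=0 fwd=1
After 3 (forward): cur=Q back=1 fwd=0
After 4 (visit(W)): cur=W back=2 fwd=0
After 5 (back): cur=Q back=1 fwd=1
After 6 (visit(K)): cur=K back=2 fwd=0
After 7 (visit(Z)): cur=Z back=3 fwd=0

Answer: back: HOME,Q,K
current: Z
forward: (empty)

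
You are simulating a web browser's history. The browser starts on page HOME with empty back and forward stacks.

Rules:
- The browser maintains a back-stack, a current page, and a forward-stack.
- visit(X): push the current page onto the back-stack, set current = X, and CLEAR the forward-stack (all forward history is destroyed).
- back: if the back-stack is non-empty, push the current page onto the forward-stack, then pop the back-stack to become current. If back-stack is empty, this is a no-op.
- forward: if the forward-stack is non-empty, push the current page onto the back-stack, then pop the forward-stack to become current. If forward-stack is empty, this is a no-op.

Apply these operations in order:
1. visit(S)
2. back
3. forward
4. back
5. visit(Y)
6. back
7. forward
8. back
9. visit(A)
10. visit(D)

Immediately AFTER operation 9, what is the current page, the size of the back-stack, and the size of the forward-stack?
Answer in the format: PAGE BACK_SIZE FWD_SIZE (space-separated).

After 1 (visit(S)): cur=S back=1 fwd=0
After 2 (back): cur=HOME back=0 fwd=1
After 3 (forward): cur=S back=1 fwd=0
After 4 (back): cur=HOME back=0 fwd=1
After 5 (visit(Y)): cur=Y back=1 fwd=0
After 6 (back): cur=HOME back=0 fwd=1
After 7 (forward): cur=Y back=1 fwd=0
After 8 (back): cur=HOME back=0 fwd=1
After 9 (visit(A)): cur=A back=1 fwd=0

A 1 0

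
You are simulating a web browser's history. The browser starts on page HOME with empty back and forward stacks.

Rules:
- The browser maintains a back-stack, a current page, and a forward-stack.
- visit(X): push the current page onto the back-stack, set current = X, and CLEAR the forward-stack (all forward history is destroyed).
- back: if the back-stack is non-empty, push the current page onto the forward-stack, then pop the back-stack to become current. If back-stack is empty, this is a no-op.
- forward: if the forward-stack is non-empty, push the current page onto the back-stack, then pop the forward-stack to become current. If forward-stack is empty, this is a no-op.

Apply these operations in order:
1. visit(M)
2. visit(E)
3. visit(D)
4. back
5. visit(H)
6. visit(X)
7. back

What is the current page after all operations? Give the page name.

Answer: H

Derivation:
After 1 (visit(M)): cur=M back=1 fwd=0
After 2 (visit(E)): cur=E back=2 fwd=0
After 3 (visit(D)): cur=D back=3 fwd=0
After 4 (back): cur=E back=2 fwd=1
After 5 (visit(H)): cur=H back=3 fwd=0
After 6 (visit(X)): cur=X back=4 fwd=0
After 7 (back): cur=H back=3 fwd=1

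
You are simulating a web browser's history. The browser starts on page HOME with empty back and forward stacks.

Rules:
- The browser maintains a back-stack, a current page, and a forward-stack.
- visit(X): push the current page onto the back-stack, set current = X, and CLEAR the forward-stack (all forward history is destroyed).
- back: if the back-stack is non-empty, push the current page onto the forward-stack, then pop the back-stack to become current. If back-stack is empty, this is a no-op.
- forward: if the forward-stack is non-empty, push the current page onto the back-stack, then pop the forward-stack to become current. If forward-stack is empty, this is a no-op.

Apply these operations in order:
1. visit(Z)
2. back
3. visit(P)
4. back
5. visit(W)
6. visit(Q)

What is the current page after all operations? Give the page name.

Answer: Q

Derivation:
After 1 (visit(Z)): cur=Z back=1 fwd=0
After 2 (back): cur=HOME back=0 fwd=1
After 3 (visit(P)): cur=P back=1 fwd=0
After 4 (back): cur=HOME back=0 fwd=1
After 5 (visit(W)): cur=W back=1 fwd=0
After 6 (visit(Q)): cur=Q back=2 fwd=0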